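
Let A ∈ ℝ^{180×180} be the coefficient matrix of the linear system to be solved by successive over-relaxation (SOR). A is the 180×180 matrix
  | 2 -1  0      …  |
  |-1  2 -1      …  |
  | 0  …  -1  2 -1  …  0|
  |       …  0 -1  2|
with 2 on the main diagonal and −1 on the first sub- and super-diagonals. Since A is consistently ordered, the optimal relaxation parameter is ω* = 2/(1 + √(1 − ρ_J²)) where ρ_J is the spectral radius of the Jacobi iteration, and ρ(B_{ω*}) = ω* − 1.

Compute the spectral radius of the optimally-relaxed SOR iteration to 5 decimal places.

½·tridiag(1,0,1) at n=180: λ_k = cos(kπ/181); max |λ| at k=1 ⇒ ρ_J = cos(π/181) ≈ 0.99985.
√(1−ρ_J²) = |sin(π/181)| = 0.017356
Young: ω* = 2/(1+√(1−ρ_J²)) = 2/(1+0.017356) = 2/1.017356 = 1.96588.
At ω = 1.96588 every |λ(B_ω)| = ω−1, so ρ_SOR = 0.96588.

ρ_SOR = 0.96588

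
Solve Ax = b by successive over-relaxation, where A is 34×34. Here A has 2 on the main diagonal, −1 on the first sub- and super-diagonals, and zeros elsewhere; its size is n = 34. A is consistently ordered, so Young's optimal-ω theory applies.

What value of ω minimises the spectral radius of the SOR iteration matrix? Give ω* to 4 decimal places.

ω* = 1.8355

spectrum of D⁻¹(L+U) = {cos(kπ/35) : 1≤k≤34}; ρ_J = cos(π/35) = 0.9960.
√(1 − cos²(π/35)) = sin(π/35) ≈ 0.08964.
ω* = 2/(1 + 0.08964) = 2/1.08964 = 1.8355.
ρ_SOR = ω* − 1 = 1.8355 − 1 = 0.8355.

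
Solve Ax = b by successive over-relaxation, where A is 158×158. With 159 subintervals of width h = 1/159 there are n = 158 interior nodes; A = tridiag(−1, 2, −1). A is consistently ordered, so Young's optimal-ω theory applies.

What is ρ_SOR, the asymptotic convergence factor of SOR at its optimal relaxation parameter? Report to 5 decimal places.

With n=158, ρ(Jacobi) = cos(π/159) = 0.99980.
√(1−ρ_J²) = |sin(π/159)| = 0.019757
ω* = 2 / (1 + 0.019757) = 2 / 1.019757 ≈ 1.96125.
and ρ(B_{ω*}) = 1.96125 − 1 = 0.96125.

ρ_SOR = 0.96125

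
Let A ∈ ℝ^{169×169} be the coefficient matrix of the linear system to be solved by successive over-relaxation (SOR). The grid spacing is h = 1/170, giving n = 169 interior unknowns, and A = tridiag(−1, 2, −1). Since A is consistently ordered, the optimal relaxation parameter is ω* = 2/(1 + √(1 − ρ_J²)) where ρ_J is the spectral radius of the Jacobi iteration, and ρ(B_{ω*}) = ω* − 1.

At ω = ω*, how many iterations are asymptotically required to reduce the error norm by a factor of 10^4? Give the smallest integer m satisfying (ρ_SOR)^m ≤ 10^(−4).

With n=169, ρ(Jacobi) = cos(π/170) = 0.9998293.
√(1 − cos²(π/170)) = sin(π/170) ≈ 0.0184789.
Then 2/(1+√(1−ρ_J²)) = 2/(1+0.0184789); ω* = 2/1.0184789 = 1.9637127.
Hence ρ(B_{ω*}) = 1.9637127 − 1 = 0.9637127.
For 4 digits: m = 4·ln10 / (−ln 0.9637127) = 9.21034/0.0369621 = 249.183; round up → m = 250.

m = 250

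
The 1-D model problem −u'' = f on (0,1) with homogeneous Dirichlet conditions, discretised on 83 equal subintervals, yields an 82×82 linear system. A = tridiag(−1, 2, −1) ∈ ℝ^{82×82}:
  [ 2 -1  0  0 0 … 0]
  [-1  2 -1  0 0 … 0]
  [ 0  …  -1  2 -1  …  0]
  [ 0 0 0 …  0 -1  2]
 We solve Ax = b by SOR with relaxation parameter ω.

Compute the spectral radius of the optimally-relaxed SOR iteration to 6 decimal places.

ρ_SOR = 0.927077

[ρ_J] n=82: ρ(B_J) = cos(π/(n+1)) = cos(π/83) = 0.999284.
√(1−ρ_J²) simplifies to sin(π/83) = 0.0378415.
So ω* = 2/1.0378415 = 1.927077 (Young).
ρ_SOR = ω* − 1 = 1.927077 − 1 = 0.927077.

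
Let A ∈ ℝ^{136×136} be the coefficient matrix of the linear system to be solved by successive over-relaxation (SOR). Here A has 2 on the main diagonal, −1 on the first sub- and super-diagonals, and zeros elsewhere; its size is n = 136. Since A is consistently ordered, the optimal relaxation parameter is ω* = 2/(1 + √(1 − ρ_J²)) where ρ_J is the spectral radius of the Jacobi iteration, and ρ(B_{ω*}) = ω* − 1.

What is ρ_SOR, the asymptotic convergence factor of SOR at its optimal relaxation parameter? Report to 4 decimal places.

B_J for the 136×136 system has eigenvalues cos(kπ/137); ρ_J = cos(π/137) = 0.9997.
√(1−ρ_J²) simplifies to sin(π/137) = 0.02293.
ω* = 2 / (1 + 0.02293) = 2 / 1.02293 ≈ 1.9552.
ρ_SOR = ω* − 1 ≈ 0.9552.

ρ_SOR = 0.9552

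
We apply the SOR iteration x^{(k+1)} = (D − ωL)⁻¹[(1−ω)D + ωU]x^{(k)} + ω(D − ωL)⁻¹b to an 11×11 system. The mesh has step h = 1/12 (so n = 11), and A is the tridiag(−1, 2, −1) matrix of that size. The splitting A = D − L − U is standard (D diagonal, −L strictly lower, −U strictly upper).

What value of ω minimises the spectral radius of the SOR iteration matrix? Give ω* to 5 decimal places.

ω* = 1.58879

n=11: λ(B_J) = 1 − λ(A)/2 = cos(kπ/12); k=1 gives ρ_J = 0.96593.
√(1−ρ_J²) simplifies to sin(π/12) = 0.258819.
ω* = 2/(1 + 0.258819) = 2/1.258819 = 1.58879.
At ω = 1.58879 every |λ(B_ω)| = ω−1, so ρ_SOR = 0.58879.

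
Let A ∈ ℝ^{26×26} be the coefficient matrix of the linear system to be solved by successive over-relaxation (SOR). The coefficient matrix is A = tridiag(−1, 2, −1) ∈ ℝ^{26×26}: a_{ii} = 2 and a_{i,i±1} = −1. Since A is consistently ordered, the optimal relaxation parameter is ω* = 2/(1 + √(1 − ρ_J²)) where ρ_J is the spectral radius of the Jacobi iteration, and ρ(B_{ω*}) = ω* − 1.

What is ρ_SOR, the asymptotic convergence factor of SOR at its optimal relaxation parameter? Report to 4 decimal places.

n=26: λ(B_J) = 1 − λ(A)/2 = cos(kπ/27); k=1 gives ρ_J = 0.9932.
root = sin(π/27) = 0.11609  (since 1−cos² = sin²).
ω* = 2/(1+0.11609) = 1.7920
At ω = 1.7920 every |λ(B_ω)| = ω−1, so ρ_SOR = 0.7920.

ρ_SOR = 0.7920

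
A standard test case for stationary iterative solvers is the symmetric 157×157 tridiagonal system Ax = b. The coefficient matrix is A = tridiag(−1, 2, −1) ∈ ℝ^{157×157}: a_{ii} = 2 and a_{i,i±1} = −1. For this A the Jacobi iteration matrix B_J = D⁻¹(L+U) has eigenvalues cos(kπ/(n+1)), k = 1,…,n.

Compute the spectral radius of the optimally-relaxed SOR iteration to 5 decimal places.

B_J for the 157×157 system has eigenvalues cos(kπ/158); ρ_J = cos(π/158) = 0.99980.
√(1−ρ_J²) simplifies to sin(π/158) = 0.019882.
ω* = 2/(1 + 0.019882) = 2/1.019882 = 1.96101.
At ω = 1.96101 every |λ(B_ω)| = ω−1, so ρ_SOR = 0.96101.

ρ_SOR = 0.96101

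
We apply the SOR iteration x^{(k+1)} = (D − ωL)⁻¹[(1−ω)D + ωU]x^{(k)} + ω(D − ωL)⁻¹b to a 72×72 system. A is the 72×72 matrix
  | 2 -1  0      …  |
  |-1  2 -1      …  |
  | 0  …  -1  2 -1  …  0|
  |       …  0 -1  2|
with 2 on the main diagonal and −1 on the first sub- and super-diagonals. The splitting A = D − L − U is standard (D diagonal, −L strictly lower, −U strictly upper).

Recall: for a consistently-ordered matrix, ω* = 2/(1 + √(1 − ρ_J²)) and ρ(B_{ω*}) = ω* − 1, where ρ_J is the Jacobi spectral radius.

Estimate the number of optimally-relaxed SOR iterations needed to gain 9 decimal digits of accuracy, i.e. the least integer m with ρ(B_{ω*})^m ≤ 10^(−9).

[ρ_J] n=72: ρ(B_J) = cos(π/(n+1)) = cos(π/73) = 0.9990741.
√(1−ρ_J²) simplifies to sin(π/73) = 0.0430222.
Young: ω* = 2/(1+√(1−ρ_J²)) = 2/(1+0.0430222) = 2/1.0430222 = 1.9175047.
At ω = 1.9175047 every |λ(B_ω)| = ω−1, so ρ_SOR = 0.9175047.
ρ_SOR^m ≤ 10^(−9) ⇔ m ≥ 9·ln10/(−ln 0.9175047) = 20.7233/0.0860976 = 240.695; m = ⌈240.695⌉ = 241.

m = 241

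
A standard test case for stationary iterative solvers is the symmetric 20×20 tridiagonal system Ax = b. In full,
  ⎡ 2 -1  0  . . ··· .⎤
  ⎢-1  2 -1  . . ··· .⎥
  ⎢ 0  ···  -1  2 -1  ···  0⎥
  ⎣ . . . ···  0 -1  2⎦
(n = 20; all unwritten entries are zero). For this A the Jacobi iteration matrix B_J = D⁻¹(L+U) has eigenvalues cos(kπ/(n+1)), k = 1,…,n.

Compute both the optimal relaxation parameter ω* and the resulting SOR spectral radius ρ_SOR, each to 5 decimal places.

½·tridiag(1,0,1) at n=20: λ_k = cos(kπ/21); max |λ| at k=1 ⇒ ρ_J = cos(π/21) ≈ 0.98883.
√(1−ρ_J²) simplifies to sin(π/21) = 0.149042.
ω* = 2 / (1 + 0.149042) = 2 / 1.149042 ≈ 1.74058.
Hence ρ(B_{ω*}) = 1.74058 − 1 = 0.74058.

ω* = 1.74058, ρ_SOR = 0.74058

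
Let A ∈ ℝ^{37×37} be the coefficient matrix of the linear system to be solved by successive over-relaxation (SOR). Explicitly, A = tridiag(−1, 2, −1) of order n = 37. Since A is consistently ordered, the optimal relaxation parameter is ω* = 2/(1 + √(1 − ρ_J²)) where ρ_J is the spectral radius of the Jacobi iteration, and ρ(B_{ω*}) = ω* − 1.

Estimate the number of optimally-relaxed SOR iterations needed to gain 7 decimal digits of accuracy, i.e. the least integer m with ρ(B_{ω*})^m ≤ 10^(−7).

With n=37, ρ(Jacobi) = cos(π/38) = 0.9965845.
root = sin(π/38) = 0.0825793  (since 1−cos² = sin²).
[ω*] 2 ÷ (1 + 0.0825793) = 2 ÷ 1.0825793 = 1.8474397.
and ρ(B_{ω*}) = 1.8474397 − 1 = 0.8474397.
7·ln10 = 16.1181; −ln(0.8474397) = 0.165536; m = ⌈16.1181/0.165536⌉ = ⌈97.369⌉ = 98.

m = 98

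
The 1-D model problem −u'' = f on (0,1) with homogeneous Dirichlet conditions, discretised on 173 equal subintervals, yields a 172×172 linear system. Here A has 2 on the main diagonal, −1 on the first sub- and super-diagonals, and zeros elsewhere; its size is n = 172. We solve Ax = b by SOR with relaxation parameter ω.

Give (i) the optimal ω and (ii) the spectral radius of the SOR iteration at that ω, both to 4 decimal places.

B_J for the 172×172 system has eigenvalues cos(kπ/173); ρ_J = cos(π/173) = 0.9998.
1 − cos²(π/173) = sin²(π/173) ⇒ √(1−ρ_J²) = sin(π/173) = 0.01816.
Young: ω* = 2/(1+√(1−ρ_J²)) = 2/(1+0.01816) = 2/1.01816 = 1.9643.
and ρ(B_{ω*}) = 1.9643 − 1 = 0.9643.

ω* = 1.9643, ρ_SOR = 0.9643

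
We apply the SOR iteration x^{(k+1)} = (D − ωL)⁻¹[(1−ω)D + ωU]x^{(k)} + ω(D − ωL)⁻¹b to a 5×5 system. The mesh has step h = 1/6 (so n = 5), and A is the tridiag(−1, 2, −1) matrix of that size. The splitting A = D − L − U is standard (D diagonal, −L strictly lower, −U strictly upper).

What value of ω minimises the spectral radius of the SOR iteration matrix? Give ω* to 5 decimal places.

ω* = 1.33333

ρ_J = max_k |cos(kπ/6)| = cos(π/6) = 0.86603
√(1 − cos²(π/6)) = sin(π/6) ≈ 0.500000.
[ω*] 2 ÷ (1 + 0.500000) = 2 ÷ 1.500000 = 1.33333.
Hence ρ(B_{ω*}) = 1.33333 − 1 = 0.33333.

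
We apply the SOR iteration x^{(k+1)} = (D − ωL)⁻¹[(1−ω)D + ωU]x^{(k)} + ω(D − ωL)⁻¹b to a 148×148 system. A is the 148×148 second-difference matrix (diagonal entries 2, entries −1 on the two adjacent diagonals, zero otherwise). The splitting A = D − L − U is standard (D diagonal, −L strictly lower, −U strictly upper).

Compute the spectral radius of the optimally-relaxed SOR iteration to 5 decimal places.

n=148: λ(B_J) = 1 − λ(A)/2 = cos(kπ/149); k=1 gives ρ_J = 0.99978.
√(1−ρ_J²) simplifies to sin(π/149) = 0.021083.
Then 2/(1+√(1−ρ_J²)) = 2/(1+0.021083); ω* = 2/1.021083 = 1.95870.
ρ_SOR = ω* − 1 ≈ 0.95870.

ρ_SOR = 0.95870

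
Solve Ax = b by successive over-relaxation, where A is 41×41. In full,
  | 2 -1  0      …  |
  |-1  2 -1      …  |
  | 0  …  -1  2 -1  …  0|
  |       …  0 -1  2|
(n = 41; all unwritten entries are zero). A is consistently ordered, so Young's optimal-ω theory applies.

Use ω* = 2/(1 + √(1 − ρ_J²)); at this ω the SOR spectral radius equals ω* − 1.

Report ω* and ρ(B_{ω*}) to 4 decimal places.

B_J for the 41×41 system has eigenvalues cos(kπ/42); ρ_J = cos(π/42) = 0.9972.
√(1 − cos²(π/42)) = sin(π/42) ≈ 0.07473.
[ω*] 2 ÷ (1 + 0.07473) = 2 ÷ 1.07473 = 1.8609.
ρ_SOR = ω* − 1 ≈ 0.8609.

ω* = 1.8609, ρ_SOR = 0.8609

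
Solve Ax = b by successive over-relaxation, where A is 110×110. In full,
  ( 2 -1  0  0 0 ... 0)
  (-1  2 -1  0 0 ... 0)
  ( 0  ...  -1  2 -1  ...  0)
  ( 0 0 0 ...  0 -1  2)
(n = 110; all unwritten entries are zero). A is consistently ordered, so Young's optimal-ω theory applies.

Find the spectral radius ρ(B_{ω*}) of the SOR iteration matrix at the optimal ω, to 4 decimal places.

ρ_SOR = 0.9450

½·tridiag(1,0,1) at n=110: λ_k = cos(kπ/111); max |λ| at k=1 ⇒ ρ_J = cos(π/111) ≈ 0.9996.
√(1 − cos²(π/111)) = sin(π/111) ≈ 0.02830.
So ω* = 2/1.02830 = 1.9450 (Young).
ρ_SOR = ω* − 1 ≈ 0.9450.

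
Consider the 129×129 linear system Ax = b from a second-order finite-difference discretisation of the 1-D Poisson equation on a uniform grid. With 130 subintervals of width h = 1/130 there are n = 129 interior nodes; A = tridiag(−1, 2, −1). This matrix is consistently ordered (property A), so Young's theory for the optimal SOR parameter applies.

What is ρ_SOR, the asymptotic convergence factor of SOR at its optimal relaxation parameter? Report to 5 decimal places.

ρ_SOR = 0.95281

n=129: λ(B_J) = 1 − λ(A)/2 = cos(kπ/130); k=1 gives ρ_J = 0.99971.
root = sin(π/130) = 0.024164  (since 1−cos² = sin²).
Then 2/(1+√(1−ρ_J²)) = 2/(1+0.024164); ω* = 2/1.024164 = 1.95281.
ρ(B_{ω*}) = ω*−1 = 0.95281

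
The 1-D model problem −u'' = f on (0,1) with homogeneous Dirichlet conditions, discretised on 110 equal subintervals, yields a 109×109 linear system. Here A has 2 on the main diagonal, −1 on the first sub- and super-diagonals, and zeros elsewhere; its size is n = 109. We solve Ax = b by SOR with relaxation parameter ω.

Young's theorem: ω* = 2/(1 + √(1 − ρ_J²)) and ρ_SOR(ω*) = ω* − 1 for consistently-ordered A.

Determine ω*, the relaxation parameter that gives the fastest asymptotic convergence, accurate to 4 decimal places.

ω* = 1.9445

[ρ_J] n=109: ρ(B_J) = cos(π/(n+1)) = cos(π/110) = 0.9996.
√(1 − cos²(π/110)) = sin(π/110) ≈ 0.02856.
Then 2/(1+√(1−ρ_J²)) = 2/(1+0.02856); ω* = 2/1.02856 = 1.9445.
At ω = 1.9445 every |λ(B_ω)| = ω−1, so ρ_SOR = 0.9445.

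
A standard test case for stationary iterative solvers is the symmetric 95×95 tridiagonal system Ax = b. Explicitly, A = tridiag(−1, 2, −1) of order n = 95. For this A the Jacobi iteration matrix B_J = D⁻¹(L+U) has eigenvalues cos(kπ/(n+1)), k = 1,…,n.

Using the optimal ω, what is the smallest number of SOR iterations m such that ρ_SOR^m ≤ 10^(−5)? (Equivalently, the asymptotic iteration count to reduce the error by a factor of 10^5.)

B_J for the 95×95 system has eigenvalues cos(kπ/96); ρ_J = cos(π/96) = 0.9994646.
√(1−ρ_J²) = |sin(π/96)| = 0.0327191
[ω*] 2 ÷ (1 + 0.0327191) = 2 ÷ 1.0327191 = 1.9366350.
ρ_SOR = ω* − 1 = 1.9366350 − 1 = 0.9366350.
For 5 digits: m = 5·ln10 / (−ln 0.9366350) = 11.5129/0.0654616 = 175.873; round up → m = 176.

m = 176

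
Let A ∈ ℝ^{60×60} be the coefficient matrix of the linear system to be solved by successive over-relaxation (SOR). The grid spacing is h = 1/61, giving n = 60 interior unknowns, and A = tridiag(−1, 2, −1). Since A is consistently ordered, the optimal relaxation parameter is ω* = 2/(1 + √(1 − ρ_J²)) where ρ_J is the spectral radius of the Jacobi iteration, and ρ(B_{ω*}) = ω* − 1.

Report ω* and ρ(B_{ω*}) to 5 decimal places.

½·tridiag(1,0,1) at n=60: λ_k = cos(kπ/61); max |λ| at k=1 ⇒ ρ_J = cos(π/61) ≈ 0.99867.
√(1 − cos²(π/61)) = sin(π/61) ≈ 0.051479.
[ω*] 2 ÷ (1 + 0.051479) = 2 ÷ 1.051479 = 1.90208.
ρ_SOR = ω* − 1 ≈ 0.90208.

ω* = 1.90208, ρ_SOR = 0.90208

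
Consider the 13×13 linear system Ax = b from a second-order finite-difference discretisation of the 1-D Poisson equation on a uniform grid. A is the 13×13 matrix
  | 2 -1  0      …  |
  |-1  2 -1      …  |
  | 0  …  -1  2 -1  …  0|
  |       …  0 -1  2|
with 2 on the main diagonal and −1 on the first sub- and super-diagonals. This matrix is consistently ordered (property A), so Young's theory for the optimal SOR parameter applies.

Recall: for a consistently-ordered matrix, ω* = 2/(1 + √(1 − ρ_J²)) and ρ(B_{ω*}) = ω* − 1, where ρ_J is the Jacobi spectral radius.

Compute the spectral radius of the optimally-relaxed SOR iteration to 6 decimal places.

ρ_SOR = 0.635964

[ρ_J] n=13: ρ(B_J) = cos(π/(n+1)) = cos(π/14) = 0.974928.
√(1 − cos²(π/14)) = sin(π/14) ≈ 0.2225209.
[ω*] 2 ÷ (1 + 0.2225209) = 2 ÷ 1.2225209 = 1.635964.
At ω = 1.635964 every |λ(B_ω)| = ω−1, so ρ_SOR = 0.635964.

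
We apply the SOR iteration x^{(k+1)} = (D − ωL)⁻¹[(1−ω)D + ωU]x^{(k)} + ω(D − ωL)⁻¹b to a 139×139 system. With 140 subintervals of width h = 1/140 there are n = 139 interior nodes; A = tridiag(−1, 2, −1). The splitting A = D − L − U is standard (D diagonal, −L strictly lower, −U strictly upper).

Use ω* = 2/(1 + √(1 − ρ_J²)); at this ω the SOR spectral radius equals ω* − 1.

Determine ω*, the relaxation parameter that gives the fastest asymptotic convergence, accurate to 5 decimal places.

[ρ_J] n=139: ρ(B_J) = cos(π/(n+1)) = cos(π/140) = 0.99975.
√(1 − cos²(π/140)) = sin(π/140) ≈ 0.022438.
Young: ω* = 2/(1+√(1−ρ_J²)) = 2/(1+0.022438) = 2/1.022438 = 1.95611.
ρ_SOR = ω* − 1 ≈ 0.95611.

ω* = 1.95611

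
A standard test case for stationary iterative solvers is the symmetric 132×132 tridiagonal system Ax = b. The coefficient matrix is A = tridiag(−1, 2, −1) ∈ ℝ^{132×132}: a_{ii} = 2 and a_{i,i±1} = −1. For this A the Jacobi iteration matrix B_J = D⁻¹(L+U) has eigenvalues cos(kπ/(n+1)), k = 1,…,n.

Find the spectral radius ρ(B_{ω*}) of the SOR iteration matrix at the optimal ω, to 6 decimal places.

B_J for the 132×132 system has eigenvalues cos(kπ/133); ρ_J = cos(π/133) = 0.999721.
√(1−ρ_J²) simplifies to sin(π/133) = 0.0236188.
ω* = 2 / (1 + 0.0236188) = 2 / 1.0236188 ≈ 1.953852.
ρ_SOR = ω* − 1 ≈ 0.953852.

ρ_SOR = 0.953852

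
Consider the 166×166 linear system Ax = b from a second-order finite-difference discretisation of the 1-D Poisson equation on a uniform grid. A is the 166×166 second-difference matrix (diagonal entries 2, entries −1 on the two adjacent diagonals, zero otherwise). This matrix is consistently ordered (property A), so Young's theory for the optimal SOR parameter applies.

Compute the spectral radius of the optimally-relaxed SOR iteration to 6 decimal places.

spectrum of D⁻¹(L+U) = {cos(kπ/167) : 1≤k≤166}; ρ_J = cos(π/167) = 0.999823.
√(1−ρ_J²) simplifies to sin(π/167) = 0.0188108.
So ω* = 2/1.0188108 = 1.963073 (Young).
Hence ρ(B_{ω*}) = 1.963073 − 1 = 0.963073.

ρ_SOR = 0.963073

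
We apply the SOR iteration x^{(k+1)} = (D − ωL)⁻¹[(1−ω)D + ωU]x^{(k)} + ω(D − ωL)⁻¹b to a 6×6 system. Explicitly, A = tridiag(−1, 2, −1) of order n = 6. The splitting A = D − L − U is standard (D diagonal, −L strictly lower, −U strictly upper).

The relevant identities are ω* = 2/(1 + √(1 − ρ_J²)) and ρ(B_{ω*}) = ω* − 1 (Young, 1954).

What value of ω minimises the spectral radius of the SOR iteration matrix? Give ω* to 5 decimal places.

spectrum of D⁻¹(L+U) = {cos(kπ/7) : 1≤k≤6}; ρ_J = cos(π/7) = 0.90097.
root = sin(π/7) = 0.433884  (since 1−cos² = sin²).
ω* = 2/(1+0.433884) = 1.39481
ρ_SOR = ω* − 1 = 1.39481 − 1 = 0.39481.

ω* = 1.39481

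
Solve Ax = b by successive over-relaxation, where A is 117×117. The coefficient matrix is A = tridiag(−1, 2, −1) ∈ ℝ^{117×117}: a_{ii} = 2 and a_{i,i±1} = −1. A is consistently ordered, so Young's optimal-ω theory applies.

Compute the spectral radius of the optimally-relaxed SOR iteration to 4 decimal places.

[ρ_J] n=117: ρ(B_J) = cos(π/(n+1)) = cos(π/118) = 0.9996.
√(1−ρ_J²) = |sin(π/118)| = 0.02662
Young: ω* = 2/(1+√(1−ρ_J²)) = 2/(1+0.02662) = 2/1.02662 = 1.9481.
ρ(B_{ω*}) = ω*−1 = 0.9481

ρ_SOR = 0.9481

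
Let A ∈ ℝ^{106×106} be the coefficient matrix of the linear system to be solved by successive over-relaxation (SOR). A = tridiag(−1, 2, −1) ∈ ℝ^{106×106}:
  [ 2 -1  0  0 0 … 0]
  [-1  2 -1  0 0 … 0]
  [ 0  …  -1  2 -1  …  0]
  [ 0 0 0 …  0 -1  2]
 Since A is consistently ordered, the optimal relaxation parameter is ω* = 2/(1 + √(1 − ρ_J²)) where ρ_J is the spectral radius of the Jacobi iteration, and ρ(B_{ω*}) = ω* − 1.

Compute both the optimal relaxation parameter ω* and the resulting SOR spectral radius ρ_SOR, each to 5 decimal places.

ω* = 1.94296, ρ_SOR = 0.94296

ρ_J = max_k |cos(kπ/107)| = cos(π/107) = 0.99957
root = sin(π/107) = 0.029356  (since 1−cos² = sin²).
ω* = 2 / (1 + 0.029356) = 2 / 1.029356 ≈ 1.94296.
ρ(B_{ω*}) = ω*−1 = 0.94296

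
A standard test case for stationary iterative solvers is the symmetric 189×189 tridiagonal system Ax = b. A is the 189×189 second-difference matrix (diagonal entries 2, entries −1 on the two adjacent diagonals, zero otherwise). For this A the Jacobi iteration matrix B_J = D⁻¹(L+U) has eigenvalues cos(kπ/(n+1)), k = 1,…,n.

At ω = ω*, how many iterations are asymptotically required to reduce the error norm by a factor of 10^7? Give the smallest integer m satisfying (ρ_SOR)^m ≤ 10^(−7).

n=189: λ(B_J) = 1 − λ(A)/2 = cos(kπ/190); k=1 gives ρ_J = 0.9998633.
root = sin(π/190) = 0.0165339  (since 1−cos² = sin²).
ω* = 2/(1 + 0.0165339) = 2/1.0165339 = 1.9674700.
ρ_SOR = ω* − 1 = 1.9674700 − 1 = 0.9674700.
ρ_SOR^m ≤ 10^(−7) ⇔ m ≥ 7·ln10/(−ln 0.9674700) = 16.1181/0.0330709 = 487.380; m = ⌈487.380⌉ = 488.

m = 488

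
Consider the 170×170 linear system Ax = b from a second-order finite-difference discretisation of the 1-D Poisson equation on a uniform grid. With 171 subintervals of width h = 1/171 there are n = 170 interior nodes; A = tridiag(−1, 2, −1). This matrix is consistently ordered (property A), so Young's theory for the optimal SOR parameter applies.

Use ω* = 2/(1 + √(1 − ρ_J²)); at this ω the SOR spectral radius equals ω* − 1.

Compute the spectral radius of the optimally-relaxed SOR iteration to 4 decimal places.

B_J for the 170×170 system has eigenvalues cos(kπ/171); ρ_J = cos(π/171) = 0.9998.
1 − cos²(π/171) = sin²(π/171) ⇒ √(1−ρ_J²) = sin(π/171) = 0.01837.
ω* = 2/(1+0.01837) = 1.9639
At ω = 1.9639 every |λ(B_ω)| = ω−1, so ρ_SOR = 0.9639.

ρ_SOR = 0.9639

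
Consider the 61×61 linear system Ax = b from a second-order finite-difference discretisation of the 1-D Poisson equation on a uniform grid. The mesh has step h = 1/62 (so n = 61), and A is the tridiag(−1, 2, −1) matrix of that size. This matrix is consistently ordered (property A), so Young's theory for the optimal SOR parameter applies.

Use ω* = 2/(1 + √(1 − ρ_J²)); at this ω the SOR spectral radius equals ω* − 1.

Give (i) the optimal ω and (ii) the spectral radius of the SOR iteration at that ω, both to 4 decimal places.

ω* = 1.9036, ρ_SOR = 0.9036

B_J for the 61×61 system has eigenvalues cos(kπ/62); ρ_J = cos(π/62) = 0.9987.
root = sin(π/62) = 0.05065  (since 1−cos² = sin²).
ω* = 2/(1+0.05065) = 1.9036
[ρ_SOR] ω* − 1 = 0.9036.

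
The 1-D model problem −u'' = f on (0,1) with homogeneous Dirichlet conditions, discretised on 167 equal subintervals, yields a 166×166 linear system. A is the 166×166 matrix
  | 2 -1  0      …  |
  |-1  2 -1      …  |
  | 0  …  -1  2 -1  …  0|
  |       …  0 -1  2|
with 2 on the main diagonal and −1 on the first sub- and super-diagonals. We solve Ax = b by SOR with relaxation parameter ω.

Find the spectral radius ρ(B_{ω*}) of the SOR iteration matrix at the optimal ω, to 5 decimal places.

ρ_J = max_k |cos(kπ/167)| = cos(π/167) = 0.99982
√(1−ρ_J²) = |sin(π/167)| = 0.018811
ω* = 2 / (1 + 0.018811) = 2 / 1.018811 ≈ 1.96307.
Hence ρ(B_{ω*}) = 1.96307 − 1 = 0.96307.

ρ_SOR = 0.96307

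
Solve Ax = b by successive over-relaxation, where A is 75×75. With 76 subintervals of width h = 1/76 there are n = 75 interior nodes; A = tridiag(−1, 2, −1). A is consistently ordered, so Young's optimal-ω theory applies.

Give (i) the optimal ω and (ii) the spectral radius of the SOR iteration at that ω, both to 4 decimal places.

spectrum of D⁻¹(L+U) = {cos(kπ/76) : 1≤k≤75}; ρ_J = cos(π/76) = 0.9991.
root = sin(π/76) = 0.04132  (since 1−cos² = sin²).
ω* = 2/(1+0.04132) = 1.9206
and ρ(B_{ω*}) = 1.9206 − 1 = 0.9206.

ω* = 1.9206, ρ_SOR = 0.9206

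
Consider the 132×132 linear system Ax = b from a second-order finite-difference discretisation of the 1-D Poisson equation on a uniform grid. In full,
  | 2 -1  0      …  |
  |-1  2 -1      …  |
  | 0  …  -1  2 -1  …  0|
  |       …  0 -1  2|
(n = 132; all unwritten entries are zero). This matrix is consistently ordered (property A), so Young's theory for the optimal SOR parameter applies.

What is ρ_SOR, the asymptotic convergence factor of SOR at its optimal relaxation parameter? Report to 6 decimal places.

n=132: λ(B_J) = 1 − λ(A)/2 = cos(kπ/133); k=1 gives ρ_J = 0.999721.
1 − cos²(π/133) = sin²(π/133) ⇒ √(1−ρ_J²) = sin(π/133) = 0.0236188.
ω* = 2 / (1 + 0.0236188) = 2 / 1.0236188 ≈ 1.953852.
At ω = 1.953852 every |λ(B_ω)| = ω−1, so ρ_SOR = 0.953852.

ρ_SOR = 0.953852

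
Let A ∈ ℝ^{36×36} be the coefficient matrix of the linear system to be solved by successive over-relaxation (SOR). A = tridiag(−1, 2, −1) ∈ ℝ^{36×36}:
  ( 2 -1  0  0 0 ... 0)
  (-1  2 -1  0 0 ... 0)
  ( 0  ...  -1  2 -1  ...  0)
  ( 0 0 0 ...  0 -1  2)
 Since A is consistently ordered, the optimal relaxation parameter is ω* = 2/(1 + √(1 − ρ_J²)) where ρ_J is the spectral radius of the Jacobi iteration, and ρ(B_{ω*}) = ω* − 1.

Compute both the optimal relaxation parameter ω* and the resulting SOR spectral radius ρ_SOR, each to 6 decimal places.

ρ_J = max_k |cos(kπ/37)| = cos(π/37) = 0.996397
1 − cos²(π/37) = sin²(π/37) ⇒ √(1−ρ_J²) = sin(π/37) = 0.0848059.
[ω*] 2 ÷ (1 + 0.0848059) = 2 ÷ 1.0848059 = 1.843648.
Hence ρ(B_{ω*}) = 1.843648 − 1 = 0.843648.

ω* = 1.843648, ρ_SOR = 0.843648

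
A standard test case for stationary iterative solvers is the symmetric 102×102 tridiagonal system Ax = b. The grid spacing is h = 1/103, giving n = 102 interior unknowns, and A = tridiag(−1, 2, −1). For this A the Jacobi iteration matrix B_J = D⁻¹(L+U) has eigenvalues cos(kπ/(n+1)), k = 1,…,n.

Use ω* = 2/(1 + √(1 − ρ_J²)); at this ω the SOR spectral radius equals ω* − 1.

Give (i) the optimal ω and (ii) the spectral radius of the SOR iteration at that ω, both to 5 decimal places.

n=102: λ(B_J) = 1 − λ(A)/2 = cos(kπ/103); k=1 gives ρ_J = 0.99953.
√(1−ρ_J²) simplifies to sin(π/103) = 0.030496.
Young: ω* = 2/(1+√(1−ρ_J²)) = 2/(1+0.030496) = 2/1.030496 = 1.94081.
and ρ(B_{ω*}) = 1.94081 − 1 = 0.94081.

ω* = 1.94081, ρ_SOR = 0.94081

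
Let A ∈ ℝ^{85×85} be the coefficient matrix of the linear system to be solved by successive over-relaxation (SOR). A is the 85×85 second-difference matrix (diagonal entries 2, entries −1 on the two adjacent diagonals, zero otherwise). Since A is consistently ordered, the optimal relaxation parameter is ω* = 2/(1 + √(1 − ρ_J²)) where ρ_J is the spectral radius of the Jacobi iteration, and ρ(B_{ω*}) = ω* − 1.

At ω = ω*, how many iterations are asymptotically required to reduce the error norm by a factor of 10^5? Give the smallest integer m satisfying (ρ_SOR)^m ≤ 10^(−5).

spectrum of D⁻¹(L+U) = {cos(kπ/86) : 1≤k≤85}; ρ_J = cos(π/86) = 0.9993328.
√(1 − cos²(π/86)) = sin(π/86) ≈ 0.0365220.
[ω*] 2 ÷ (1 + 0.0365220) = 2 ÷ 1.0365220 = 1.9295297.
ρ(B_{ω*}) = ω*−1 = 0.9295297
Need (0.9295297)^m ≤ 10^(−5): m ≥ 5·ln10/|ln 0.9295297| = 11.5129/0.0730765 = 157.546 ⇒ m = 158.

m = 158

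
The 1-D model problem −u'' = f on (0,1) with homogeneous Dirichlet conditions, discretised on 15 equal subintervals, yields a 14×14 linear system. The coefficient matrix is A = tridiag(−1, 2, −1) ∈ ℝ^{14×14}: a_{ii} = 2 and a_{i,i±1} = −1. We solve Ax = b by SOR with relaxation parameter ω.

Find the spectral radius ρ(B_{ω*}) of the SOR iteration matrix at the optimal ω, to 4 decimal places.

ρ_SOR = 0.6558

spectrum of D⁻¹(L+U) = {cos(kπ/15) : 1≤k≤14}; ρ_J = cos(π/15) = 0.9781.
√(1−ρ_J²) = |sin(π/15)| = 0.20791
So ω* = 2/1.20791 = 1.6558 (Young).
[ρ_SOR] ω* − 1 = 0.6558.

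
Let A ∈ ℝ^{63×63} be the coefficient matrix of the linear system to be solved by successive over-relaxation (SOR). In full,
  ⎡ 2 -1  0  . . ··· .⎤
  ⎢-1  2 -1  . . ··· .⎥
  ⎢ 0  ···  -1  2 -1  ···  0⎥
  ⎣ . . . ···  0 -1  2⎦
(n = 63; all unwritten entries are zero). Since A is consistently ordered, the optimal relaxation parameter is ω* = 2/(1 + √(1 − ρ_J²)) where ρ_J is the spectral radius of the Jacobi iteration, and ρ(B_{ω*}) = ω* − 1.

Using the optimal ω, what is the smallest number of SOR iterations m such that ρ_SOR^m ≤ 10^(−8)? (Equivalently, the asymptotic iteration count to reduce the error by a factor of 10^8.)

m = 188

½·tridiag(1,0,1) at n=63: λ_k = cos(kπ/64); max |λ| at k=1 ⇒ ρ_J = cos(π/64) ≈ 0.9987955.
root = sin(π/64) = 0.0490677  (since 1−cos² = sin²).
Then 2/(1+√(1−ρ_J²)) = 2/(1+0.0490677); ω* = 2/1.0490677 = 1.9064547.
ρ_SOR = ω* − 1 = 1.9064547 − 1 = 0.9064547.
(0.9064547)^m ≤ 10^{−8}  ⇒  m·ln(0.9064547) ≤ −8·ln10  ⇒  m ≥ 187.556  ⇒  m = 188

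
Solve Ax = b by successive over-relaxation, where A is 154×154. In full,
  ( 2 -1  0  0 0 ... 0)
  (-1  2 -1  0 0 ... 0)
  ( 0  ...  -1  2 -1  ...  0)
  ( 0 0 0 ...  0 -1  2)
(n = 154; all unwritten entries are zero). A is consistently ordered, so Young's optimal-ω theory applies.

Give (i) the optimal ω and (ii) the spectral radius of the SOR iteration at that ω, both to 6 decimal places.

n=154: λ(B_J) = 1 − λ(A)/2 = cos(kπ/155); k=1 gives ρ_J = 0.999795.
√(1−ρ_J²) simplifies to sin(π/155) = 0.0202670.
ω* = 2 / (1 + 0.0202670) = 2 / 1.0202670 ≈ 1.960271.
At ω = 1.960271 every |λ(B_ω)| = ω−1, so ρ_SOR = 0.960271.

ω* = 1.960271, ρ_SOR = 0.960271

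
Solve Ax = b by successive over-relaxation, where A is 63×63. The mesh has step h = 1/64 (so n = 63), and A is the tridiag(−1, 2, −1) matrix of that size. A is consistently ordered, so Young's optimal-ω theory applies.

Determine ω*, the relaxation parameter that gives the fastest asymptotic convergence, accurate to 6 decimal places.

spectrum of D⁻¹(L+U) = {cos(kπ/64) : 1≤k≤63}; ρ_J = cos(π/64) = 0.998795.
1 − cos²(π/64) = sin²(π/64) ⇒ √(1−ρ_J²) = sin(π/64) = 0.0490677.
ω* = 2/(1 + 0.0490677) = 2/1.0490677 = 1.906455.
At ω = 1.906455 every |λ(B_ω)| = ω−1, so ρ_SOR = 0.906455.

ω* = 1.906455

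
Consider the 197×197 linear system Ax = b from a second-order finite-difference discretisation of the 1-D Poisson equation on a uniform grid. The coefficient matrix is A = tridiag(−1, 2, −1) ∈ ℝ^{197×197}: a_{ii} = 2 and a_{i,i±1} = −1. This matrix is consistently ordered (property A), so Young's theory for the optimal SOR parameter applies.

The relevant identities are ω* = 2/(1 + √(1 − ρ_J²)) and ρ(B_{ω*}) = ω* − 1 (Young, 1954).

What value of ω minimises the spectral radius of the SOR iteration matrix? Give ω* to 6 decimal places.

ω* = 1.968764

With n=197, ρ(Jacobi) = cos(π/198) = 0.999874.
√(1−ρ_J²) simplifies to sin(π/198) = 0.0158660.
Young: ω* = 2/(1+√(1−ρ_J²)) = 2/(1+0.0158660) = 2/1.0158660 = 1.968764.
ρ_SOR = ω* − 1 = 1.968764 − 1 = 0.968764.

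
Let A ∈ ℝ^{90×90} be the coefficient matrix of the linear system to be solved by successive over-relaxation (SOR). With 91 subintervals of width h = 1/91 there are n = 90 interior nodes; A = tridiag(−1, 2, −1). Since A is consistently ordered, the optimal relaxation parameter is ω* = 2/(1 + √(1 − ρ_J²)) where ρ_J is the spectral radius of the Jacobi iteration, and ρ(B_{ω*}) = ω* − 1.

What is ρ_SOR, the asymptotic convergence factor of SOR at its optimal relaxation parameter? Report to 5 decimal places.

With n=90, ρ(Jacobi) = cos(π/91) = 0.99940.
√(1−ρ_J²) simplifies to sin(π/91) = 0.034516.
[ω*] 2 ÷ (1 + 0.034516) = 2 ÷ 1.034516 = 1.93327.
Hence ρ(B_{ω*}) = 1.93327 − 1 = 0.93327.

ρ_SOR = 0.93327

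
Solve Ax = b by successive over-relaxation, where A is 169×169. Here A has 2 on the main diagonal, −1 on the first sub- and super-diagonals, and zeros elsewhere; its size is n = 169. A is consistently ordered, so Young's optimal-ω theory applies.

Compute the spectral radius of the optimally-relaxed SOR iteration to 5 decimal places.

ρ_SOR = 0.96371

½·tridiag(1,0,1) at n=169: λ_k = cos(kπ/170); max |λ| at k=1 ⇒ ρ_J = cos(π/170) ≈ 0.99983.
root = sin(π/170) = 0.018479  (since 1−cos² = sin²).
ω* = 2/(1+0.018479) = 1.96371
ρ(B_{ω*}) = ω*−1 = 0.96371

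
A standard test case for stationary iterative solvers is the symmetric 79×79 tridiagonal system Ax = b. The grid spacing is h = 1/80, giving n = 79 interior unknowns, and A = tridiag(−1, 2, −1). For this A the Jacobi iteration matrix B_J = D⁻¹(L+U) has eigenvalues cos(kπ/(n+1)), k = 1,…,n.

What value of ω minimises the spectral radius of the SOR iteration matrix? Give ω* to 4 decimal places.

spectrum of D⁻¹(L+U) = {cos(kπ/80) : 1≤k≤79}; ρ_J = cos(π/80) = 0.9992.
√(1 − cos²(π/80)) = sin(π/80) ≈ 0.03926.
ω* = 2 / (1 + 0.03926) = 2 / 1.03926 ≈ 1.9244.
At ω = 1.9244 every |λ(B_ω)| = ω−1, so ρ_SOR = 0.9244.

ω* = 1.9244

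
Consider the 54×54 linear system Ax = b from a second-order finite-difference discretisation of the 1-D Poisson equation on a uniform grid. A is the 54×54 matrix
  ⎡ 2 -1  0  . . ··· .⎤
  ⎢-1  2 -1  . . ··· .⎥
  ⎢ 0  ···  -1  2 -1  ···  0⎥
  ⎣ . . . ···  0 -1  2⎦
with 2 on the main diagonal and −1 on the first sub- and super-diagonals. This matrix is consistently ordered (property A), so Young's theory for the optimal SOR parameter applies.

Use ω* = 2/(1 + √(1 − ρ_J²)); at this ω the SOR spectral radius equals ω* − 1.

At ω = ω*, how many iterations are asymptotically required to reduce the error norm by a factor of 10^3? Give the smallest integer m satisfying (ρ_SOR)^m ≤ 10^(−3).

½·tridiag(1,0,1) at n=54: λ_k = cos(kπ/55); max |λ| at k=1 ⇒ ρ_J = cos(π/55) ≈ 0.9983691.
root = sin(π/55) = 0.0570888  (since 1−cos² = sin²).
[ω*] 2 ÷ (1 + 0.0570888) = 2 ÷ 1.0570888 = 1.8919886.
ρ(B_{ω*}) = ω*−1 = 0.8919886
ρ_SOR^m ≤ 10^(−3) ⇔ m ≥ 3·ln10/(−ln 0.8919886) = 6.90776/0.114302 = 60.434; m = ⌈60.434⌉ = 61.

m = 61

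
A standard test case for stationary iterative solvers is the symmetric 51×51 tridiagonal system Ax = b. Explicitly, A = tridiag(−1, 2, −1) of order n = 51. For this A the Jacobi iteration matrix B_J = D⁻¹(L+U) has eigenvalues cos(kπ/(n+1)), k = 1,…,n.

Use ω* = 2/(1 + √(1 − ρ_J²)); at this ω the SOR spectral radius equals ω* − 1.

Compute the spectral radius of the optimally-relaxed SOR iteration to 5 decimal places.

ρ_SOR = 0.88612

n=51: λ(B_J) = 1 − λ(A)/2 = cos(kπ/52); k=1 gives ρ_J = 0.99818.
√(1−ρ_J²) simplifies to sin(π/52) = 0.060378.
ω* = 2/(1 + 0.060378) = 2/1.060378 = 1.88612.
[ρ_SOR] ω* − 1 = 0.88612.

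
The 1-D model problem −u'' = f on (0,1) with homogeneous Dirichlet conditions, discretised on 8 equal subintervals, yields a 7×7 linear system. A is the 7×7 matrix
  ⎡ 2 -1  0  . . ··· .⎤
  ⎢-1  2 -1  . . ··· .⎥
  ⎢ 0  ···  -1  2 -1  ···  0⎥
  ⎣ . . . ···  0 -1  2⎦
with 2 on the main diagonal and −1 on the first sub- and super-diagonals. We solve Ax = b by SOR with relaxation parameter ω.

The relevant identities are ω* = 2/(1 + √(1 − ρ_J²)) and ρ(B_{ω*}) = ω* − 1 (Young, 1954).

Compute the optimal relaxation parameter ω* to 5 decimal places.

[ρ_J] n=7: ρ(B_J) = cos(π/(n+1)) = cos(π/8) = 0.92388.
1 − cos²(π/8) = sin²(π/8) ⇒ √(1−ρ_J²) = sin(π/8) = 0.382683.
Young: ω* = 2/(1+√(1−ρ_J²)) = 2/(1+0.382683) = 2/1.382683 = 1.44646.
ρ(B_{ω*}) = ω*−1 = 0.44646

ω* = 1.44646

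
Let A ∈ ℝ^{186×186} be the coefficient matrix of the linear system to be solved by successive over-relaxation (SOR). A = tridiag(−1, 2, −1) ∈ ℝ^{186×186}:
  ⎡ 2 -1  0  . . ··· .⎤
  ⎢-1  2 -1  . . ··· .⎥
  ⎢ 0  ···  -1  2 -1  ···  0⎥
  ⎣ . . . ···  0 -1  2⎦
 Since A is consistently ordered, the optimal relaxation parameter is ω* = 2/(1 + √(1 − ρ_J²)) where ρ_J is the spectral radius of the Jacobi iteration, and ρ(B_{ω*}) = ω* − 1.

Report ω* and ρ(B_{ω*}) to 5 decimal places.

ω* = 1.96696, ρ_SOR = 0.96696

n=186: λ(B_J) = 1 − λ(A)/2 = cos(kπ/187); k=1 gives ρ_J = 0.99986.
√(1 − cos²(π/187)) = sin(π/187) ≈ 0.016799.
Then 2/(1+√(1−ρ_J²)) = 2/(1+0.016799); ω* = 2/1.016799 = 1.96696.
[ρ_SOR] ω* − 1 = 0.96696.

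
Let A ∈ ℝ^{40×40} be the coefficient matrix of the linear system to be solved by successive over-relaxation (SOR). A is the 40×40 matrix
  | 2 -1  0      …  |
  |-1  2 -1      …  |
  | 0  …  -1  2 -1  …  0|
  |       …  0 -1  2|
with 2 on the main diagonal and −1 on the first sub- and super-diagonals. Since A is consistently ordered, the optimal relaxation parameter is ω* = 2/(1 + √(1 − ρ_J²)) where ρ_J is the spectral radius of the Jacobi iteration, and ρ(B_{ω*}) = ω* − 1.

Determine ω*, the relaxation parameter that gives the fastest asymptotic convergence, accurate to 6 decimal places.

With n=40, ρ(Jacobi) = cos(π/41) = 0.997066.
1 − cos²(π/41) = sin²(π/41) ⇒ √(1−ρ_J²) = sin(π/41) = 0.0765493.
Young: ω* = 2/(1+√(1−ρ_J²)) = 2/(1+0.0765493) = 2/1.0765493 = 1.857788.
and ρ(B_{ω*}) = 1.857788 − 1 = 0.857788.

ω* = 1.857788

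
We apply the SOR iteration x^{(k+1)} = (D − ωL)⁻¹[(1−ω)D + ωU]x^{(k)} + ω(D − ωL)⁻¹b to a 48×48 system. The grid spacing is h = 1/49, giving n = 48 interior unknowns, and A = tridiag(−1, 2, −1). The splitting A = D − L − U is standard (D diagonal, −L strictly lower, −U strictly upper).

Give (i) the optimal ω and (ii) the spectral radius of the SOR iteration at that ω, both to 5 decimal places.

ω* = 1.87958, ρ_SOR = 0.87958

n=48: λ(B_J) = 1 − λ(A)/2 = cos(kπ/49); k=1 gives ρ_J = 0.99795.
√(1 − cos²(π/49)) = sin(π/49) ≈ 0.064070.
[ω*] 2 ÷ (1 + 0.064070) = 2 ÷ 1.064070 = 1.87958.
ρ_SOR = ω* − 1 ≈ 0.87958.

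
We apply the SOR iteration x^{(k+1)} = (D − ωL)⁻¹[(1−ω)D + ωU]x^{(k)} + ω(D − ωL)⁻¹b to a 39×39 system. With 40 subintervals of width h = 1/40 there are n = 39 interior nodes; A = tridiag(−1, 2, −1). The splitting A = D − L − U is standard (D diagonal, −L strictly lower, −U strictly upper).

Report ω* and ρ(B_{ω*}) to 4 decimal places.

ω* = 1.8545, ρ_SOR = 0.8545

B_J for the 39×39 system has eigenvalues cos(kπ/40); ρ_J = cos(π/40) = 0.9969.
1 − cos²(π/40) = sin²(π/40) ⇒ √(1−ρ_J²) = sin(π/40) = 0.07846.
Then 2/(1+√(1−ρ_J²)) = 2/(1+0.07846); ω* = 2/1.07846 = 1.8545.
ρ_SOR = ω* − 1 = 1.8545 − 1 = 0.8545.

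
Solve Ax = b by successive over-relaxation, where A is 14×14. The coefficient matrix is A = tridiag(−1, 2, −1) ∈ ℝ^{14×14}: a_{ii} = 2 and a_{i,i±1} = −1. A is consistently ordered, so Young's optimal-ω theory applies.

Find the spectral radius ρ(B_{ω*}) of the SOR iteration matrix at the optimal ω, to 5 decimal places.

[ρ_J] n=14: ρ(B_J) = cos(π/(n+1)) = cos(π/15) = 0.97815.
√(1 − cos²(π/15)) = sin(π/15) ≈ 0.207912.
So ω* = 2/1.207912 = 1.65575 (Young).
Hence ρ(B_{ω*}) = 1.65575 − 1 = 0.65575.

ρ_SOR = 0.65575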